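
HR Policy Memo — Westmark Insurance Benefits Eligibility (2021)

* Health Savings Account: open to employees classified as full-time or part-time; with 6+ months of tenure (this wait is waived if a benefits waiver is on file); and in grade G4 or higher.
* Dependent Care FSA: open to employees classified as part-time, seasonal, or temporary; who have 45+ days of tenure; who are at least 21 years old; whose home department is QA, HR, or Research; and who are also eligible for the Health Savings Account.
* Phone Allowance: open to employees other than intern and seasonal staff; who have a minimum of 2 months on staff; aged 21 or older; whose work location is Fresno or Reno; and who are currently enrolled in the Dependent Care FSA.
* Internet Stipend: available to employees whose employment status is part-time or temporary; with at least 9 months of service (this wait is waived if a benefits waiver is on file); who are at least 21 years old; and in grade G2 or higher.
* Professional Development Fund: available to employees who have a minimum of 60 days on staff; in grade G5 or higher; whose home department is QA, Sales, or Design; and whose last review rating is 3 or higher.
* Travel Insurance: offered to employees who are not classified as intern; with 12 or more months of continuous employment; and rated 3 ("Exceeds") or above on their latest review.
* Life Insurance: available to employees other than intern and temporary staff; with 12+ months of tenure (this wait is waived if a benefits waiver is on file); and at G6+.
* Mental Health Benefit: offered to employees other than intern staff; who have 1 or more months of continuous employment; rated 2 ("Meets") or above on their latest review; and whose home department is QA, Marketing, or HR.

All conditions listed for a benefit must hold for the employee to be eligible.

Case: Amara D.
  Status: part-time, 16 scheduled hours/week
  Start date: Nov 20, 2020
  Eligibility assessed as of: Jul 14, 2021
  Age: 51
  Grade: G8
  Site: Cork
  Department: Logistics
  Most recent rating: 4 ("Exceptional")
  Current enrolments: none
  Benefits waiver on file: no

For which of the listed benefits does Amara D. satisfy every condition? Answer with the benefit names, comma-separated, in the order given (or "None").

Service from Nov 20, 2020 to Jul 14, 2021: 236 days.
Health Savings Account — status part-time ✓; no waiver, service 236 days ≥ 6 months (≈180 days) ✓; grade G8 ≥ G4 ✓ → eligible.
Dependent Care FSA — status part-time ✓; service 236 days ≥ 45 days ✓; age 51 ≥ 21 ✓; dept Logistics ✗ → not eligible.
Phone Allowance — status part-time ✓ (not excluded); service 236 days ≥ 2 months (≈60 days) ✓; age 51 ≥ 21 ✓; site Cork ✗ (not Fresno or Reno) → not eligible.
Internet Stipend — status part-time ✓; no waiver, service 236 days < 9 months (≈270 days) ✗ → not eligible.
Professional Development Fund — service 236 days ≥ 60 days ✓; grade G8 ≥ G5 ✓; dept Logistics ✗ → not eligible.
Travel Insurance — status part-time ✓ (not excluded); service 236 days < 12 months (≈360 days) ✗ → not eligible.
Life Insurance — status part-time ✓ (not excluded); no waiver, service 236 days < 12 months (≈360 days) ✗ → not eligible.
Mental Health Benefit — status part-time ✓ (not excluded); service 236 days ≥ 1 month (≈30 days) ✓; rating 4 ≥ 2 ✓; dept Logistics ✗ → not eligible.

Health Savings Account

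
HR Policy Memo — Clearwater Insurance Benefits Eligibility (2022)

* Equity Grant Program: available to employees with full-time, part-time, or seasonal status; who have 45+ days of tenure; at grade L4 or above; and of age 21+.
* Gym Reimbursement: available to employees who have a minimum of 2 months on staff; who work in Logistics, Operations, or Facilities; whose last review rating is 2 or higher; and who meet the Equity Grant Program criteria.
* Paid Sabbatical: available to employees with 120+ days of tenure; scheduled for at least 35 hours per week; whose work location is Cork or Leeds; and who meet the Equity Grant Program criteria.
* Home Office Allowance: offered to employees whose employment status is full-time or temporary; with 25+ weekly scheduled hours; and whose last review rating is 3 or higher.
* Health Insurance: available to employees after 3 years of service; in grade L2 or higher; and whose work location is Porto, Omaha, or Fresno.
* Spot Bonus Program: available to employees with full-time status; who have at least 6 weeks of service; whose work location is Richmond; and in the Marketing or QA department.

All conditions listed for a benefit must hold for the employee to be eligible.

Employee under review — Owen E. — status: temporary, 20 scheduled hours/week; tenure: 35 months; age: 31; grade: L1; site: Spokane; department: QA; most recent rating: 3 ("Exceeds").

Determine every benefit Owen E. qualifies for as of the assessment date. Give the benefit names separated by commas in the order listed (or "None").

Equity Grant Program — status temporary ✗ (requires full-time, part-time, or seasonal) → not eligible.
Gym Reimbursement — service 35 months ≥ 2 months ✓; dept QA ✗ → not eligible.
Paid Sabbatical — service 35 months ≥ 120 days ✓; 20 hrs/wk < 35 ✗ → not eligible.
Home Office Allowance — status temporary ✓; 20 hrs/wk < 25 ✗ → not eligible.
Health Insurance — service 35 months < 3 years (≈1095 days) ✗ → not eligible.
Spot Bonus Program — status temporary ✗ (requires full-time) → not eligible.

None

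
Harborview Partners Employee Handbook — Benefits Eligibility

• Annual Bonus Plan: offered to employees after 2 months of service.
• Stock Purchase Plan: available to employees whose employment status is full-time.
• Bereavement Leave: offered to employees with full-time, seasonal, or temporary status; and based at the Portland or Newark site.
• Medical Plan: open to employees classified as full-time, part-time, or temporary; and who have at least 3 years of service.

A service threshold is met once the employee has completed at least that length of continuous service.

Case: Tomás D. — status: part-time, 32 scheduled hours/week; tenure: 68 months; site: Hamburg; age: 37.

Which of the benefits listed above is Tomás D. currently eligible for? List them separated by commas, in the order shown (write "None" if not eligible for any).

Annual Bonus Plan, Medical Plan

Annual Bonus Plan — service 68 months ≥ 2 months ✓ → eligible.
Stock Purchase Plan — status part-time ✗ (requires full-time) → not eligible.
Bereavement Leave — status part-time ✗ (requires full-time, seasonal, or temporary) → not eligible.
Medical Plan — status part-time ✓; service 68 months ≥ 3 years (≈1095 days) ✓ → eligible.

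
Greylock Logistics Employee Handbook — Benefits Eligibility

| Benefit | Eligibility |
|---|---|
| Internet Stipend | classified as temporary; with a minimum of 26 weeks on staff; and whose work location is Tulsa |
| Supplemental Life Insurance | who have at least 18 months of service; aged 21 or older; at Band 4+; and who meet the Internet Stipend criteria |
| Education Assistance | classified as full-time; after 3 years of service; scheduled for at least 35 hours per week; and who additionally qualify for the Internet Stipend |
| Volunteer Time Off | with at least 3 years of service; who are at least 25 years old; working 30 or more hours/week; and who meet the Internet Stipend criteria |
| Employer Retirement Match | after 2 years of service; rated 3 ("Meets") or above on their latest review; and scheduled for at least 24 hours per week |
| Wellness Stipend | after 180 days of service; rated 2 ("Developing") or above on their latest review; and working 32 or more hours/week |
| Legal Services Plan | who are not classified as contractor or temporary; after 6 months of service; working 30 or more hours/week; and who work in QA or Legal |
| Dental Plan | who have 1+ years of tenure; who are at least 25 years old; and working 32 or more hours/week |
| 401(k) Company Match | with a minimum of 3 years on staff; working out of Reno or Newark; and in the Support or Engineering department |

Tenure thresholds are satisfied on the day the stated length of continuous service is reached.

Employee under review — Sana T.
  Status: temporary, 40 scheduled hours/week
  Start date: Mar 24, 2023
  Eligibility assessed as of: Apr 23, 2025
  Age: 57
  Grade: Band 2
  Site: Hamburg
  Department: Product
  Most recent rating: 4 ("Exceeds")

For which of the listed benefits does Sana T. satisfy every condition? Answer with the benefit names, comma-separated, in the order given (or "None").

Service from Mar 24, 2023 to Apr 23, 2025: 761 days.
Internet Stipend — status temporary ✓; service 761 days ≥ 26 weeks (≈182 days) ✓; site Hamburg ✗ (not Tulsa) → not eligible.
Supplemental Life Insurance — service 761 days ≥ 18 months (≈540 days) ✓; age 57 ≥ 21 ✓; grade Band 2 < Band 4 ✗ → not eligible.
Education Assistance — status temporary ✗ (requires full-time) → not eligible.
Volunteer Time Off — service 761 days < 3 years (≈1095 days) ✗ → not eligible.
Employer Retirement Match — service 761 days ≥ 2 years (≈730 days) ✓; rating 4 ≥ 3 ✓; 40 hrs/wk ≥ 24 ✓ → eligible.
Wellness Stipend — service 761 days ≥ 180 days ✓; rating 4 ≥ 2 ✓; 40 hrs/wk ≥ 32 ✓ → eligible.
Legal Services Plan — status temporary ✗ (excluded) → not eligible.
Dental Plan — service 761 days ≥ 1 year (≈365 days) ✓; age 57 ≥ 25 ✓; 40 hrs/wk ≥ 32 ✓ → eligible.
401(k) Company Match — service 761 days < 3 years (≈1095 days) ✗ → not eligible.

Employer Retirement Match, Wellness Stipend, Dental Plan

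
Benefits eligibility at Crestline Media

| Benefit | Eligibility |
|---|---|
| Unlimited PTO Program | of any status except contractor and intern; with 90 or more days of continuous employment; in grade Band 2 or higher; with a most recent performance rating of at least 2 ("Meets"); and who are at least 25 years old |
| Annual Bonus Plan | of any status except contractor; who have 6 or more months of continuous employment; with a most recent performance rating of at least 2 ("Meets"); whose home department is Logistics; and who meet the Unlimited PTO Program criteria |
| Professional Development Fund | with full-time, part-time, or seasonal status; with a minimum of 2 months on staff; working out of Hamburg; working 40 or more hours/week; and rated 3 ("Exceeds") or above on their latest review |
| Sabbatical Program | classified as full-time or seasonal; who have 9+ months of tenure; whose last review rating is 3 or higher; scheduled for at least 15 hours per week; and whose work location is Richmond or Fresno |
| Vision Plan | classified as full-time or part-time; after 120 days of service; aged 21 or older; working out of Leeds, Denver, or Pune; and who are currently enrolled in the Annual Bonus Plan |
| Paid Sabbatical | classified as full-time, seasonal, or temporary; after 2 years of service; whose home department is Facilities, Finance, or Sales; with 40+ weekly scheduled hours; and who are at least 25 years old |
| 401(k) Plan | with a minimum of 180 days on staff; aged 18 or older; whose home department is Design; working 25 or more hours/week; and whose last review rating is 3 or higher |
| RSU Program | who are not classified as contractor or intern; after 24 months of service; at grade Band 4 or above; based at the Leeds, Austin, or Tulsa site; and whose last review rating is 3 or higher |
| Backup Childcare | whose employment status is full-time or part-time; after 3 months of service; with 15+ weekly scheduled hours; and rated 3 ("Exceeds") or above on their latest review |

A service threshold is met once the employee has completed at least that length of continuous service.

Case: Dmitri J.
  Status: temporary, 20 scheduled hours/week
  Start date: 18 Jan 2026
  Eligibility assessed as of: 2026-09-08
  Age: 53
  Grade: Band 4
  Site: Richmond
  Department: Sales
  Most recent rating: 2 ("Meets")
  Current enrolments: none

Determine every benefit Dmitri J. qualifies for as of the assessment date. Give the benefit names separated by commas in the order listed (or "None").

Service from 18 Jan 2026 to 2026-09-08: 233 days.
Unlimited PTO Program — status temporary ✓ (not excluded); service 233 days ≥ 90 days ✓; grade Band 4 ≥ Band 2 ✓; rating 2 ≥ 2 ✓; age 53 ≥ 25 ✓ → eligible.
Annual Bonus Plan — status temporary ✓ (not excluded); service 233 days ≥ 6 months (≈180 days) ✓; rating 2 ≥ 2 ✓; dept Sales ✗ → not eligible.
Professional Development Fund — status temporary ✗ (requires full-time, part-time, or seasonal) → not eligible.
Sabbatical Program — status temporary ✗ (requires full-time or seasonal) → not eligible.
Vision Plan — status temporary ✗ (requires full-time or part-time) → not eligible.
Paid Sabbatical — status temporary ✓; service 233 days < 2 years (≈730 days) ✗ → not eligible.
401(k) Plan — service 233 days ≥ 180 days ✓; age 53 ≥ 18 ✓; dept Sales ✗ → not eligible.
RSU Program — status temporary ✓ (not excluded); service 233 days < 24 months (≈720 days) ✗ → not eligible.
Backup Childcare — status temporary ✗ (requires full-time or part-time) → not eligible.

Unlimited PTO Program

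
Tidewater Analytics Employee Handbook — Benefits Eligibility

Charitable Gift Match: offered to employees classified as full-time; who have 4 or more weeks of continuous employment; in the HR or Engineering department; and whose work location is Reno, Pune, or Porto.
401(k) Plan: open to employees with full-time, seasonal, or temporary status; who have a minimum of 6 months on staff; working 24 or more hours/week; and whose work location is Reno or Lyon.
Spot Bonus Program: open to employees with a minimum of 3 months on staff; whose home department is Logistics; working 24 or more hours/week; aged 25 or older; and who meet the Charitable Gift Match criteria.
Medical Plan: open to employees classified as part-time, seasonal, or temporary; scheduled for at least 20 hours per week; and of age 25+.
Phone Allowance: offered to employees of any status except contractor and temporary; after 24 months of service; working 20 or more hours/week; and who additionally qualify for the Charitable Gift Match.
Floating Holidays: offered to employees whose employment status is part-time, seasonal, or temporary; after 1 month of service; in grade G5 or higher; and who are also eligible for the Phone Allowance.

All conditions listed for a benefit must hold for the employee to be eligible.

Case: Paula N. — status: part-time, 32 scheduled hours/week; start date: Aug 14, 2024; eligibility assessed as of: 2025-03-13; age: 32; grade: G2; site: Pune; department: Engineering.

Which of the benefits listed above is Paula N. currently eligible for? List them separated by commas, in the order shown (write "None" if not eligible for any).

Service from Aug 14, 2024 to 2025-03-13: 211 days.
Charitable Gift Match — status part-time ✗ (requires full-time) → not eligible.
401(k) Plan — status part-time ✗ (requires full-time, seasonal, or temporary) → not eligible.
Spot Bonus Program — service 211 days ≥ 3 months (≈90 days) ✓; dept Engineering ✗ → not eligible.
Medical Plan — status part-time ✓; 32 hrs/wk ≥ 20 ✓; age 32 ≥ 25 ✓ → eligible.
Phone Allowance — status part-time ✓ (not excluded); service 211 days < 24 months (≈720 days) ✗ → not eligible.
Floating Holidays — status part-time ✓; service 211 days ≥ 1 month (≈30 days) ✓; grade G2 < G5 ✗ → not eligible.

Medical Plan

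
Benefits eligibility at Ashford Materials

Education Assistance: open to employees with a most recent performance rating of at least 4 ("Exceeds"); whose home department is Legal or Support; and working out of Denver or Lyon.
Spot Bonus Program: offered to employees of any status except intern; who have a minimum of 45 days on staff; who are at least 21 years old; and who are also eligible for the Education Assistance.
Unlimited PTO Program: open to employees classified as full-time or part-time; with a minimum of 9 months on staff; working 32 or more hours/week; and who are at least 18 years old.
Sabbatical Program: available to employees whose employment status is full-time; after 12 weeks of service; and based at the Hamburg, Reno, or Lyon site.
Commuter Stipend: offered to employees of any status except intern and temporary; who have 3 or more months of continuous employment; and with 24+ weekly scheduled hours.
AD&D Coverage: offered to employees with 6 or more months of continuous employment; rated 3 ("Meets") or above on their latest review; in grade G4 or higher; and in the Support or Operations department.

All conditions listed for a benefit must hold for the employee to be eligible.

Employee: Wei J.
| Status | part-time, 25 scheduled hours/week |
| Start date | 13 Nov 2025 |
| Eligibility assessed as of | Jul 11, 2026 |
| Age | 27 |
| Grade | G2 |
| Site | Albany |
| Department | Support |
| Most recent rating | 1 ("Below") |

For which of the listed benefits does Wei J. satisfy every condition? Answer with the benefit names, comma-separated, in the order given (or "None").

Commuter Stipend

Service from 13 Nov 2025 to Jul 11, 2026: 240 days.
Education Assistance — rating 1 < 4 ✗ → not eligible.
Spot Bonus Program — status part-time ✓ (not excluded); service 240 days ≥ 45 days ✓; age 27 ≥ 21 ✓; not eligible for Education Assistance ✗ → not eligible.
Unlimited PTO Program — status part-time ✓; service 240 days < 9 months (≈270 days) ✗ → not eligible.
Sabbatical Program — status part-time ✗ (requires full-time) → not eligible.
Commuter Stipend — status part-time ✓ (not excluded); service 240 days ≥ 3 months (≈90 days) ✓; 25 hrs/wk ≥ 24 ✓ → eligible.
AD&D Coverage — service 240 days ≥ 6 months (≈180 days) ✓; rating 1 < 3 ✗ → not eligible.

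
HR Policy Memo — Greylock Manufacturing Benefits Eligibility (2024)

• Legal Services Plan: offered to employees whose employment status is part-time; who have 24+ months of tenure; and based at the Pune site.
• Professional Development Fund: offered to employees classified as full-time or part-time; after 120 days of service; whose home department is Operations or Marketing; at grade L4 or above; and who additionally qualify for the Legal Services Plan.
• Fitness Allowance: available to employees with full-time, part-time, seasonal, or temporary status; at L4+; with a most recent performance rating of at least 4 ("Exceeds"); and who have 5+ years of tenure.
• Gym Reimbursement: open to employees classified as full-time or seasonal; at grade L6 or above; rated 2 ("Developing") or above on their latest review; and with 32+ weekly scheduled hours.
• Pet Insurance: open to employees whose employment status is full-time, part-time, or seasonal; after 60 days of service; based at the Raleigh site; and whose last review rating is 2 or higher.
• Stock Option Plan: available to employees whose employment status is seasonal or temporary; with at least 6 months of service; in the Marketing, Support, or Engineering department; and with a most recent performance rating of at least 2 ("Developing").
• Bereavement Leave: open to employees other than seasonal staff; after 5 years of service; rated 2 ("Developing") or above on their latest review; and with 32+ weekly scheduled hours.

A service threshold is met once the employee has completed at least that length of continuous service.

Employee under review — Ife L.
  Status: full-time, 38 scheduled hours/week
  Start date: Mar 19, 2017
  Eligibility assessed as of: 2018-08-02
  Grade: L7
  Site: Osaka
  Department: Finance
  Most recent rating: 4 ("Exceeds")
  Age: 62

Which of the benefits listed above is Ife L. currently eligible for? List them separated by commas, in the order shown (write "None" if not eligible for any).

Service from Mar 19, 2017 to 2018-08-02: 501 days.
Legal Services Plan — status full-time ✗ (requires part-time) → not eligible.
Professional Development Fund — status full-time ✓; service 501 days ≥ 120 days ✓; dept Finance ✗ → not eligible.
Fitness Allowance — status full-time ✓; grade L7 ≥ L4 ✓; rating 4 ≥ 4 ✓; service 501 days < 5 years (≈1825 days) ✗ → not eligible.
Gym Reimbursement — status full-time ✓; grade L7 ≥ L6 ✓; rating 4 ≥ 2 ✓; 38 hrs/wk ≥ 32 ✓ → eligible.
Pet Insurance — status full-time ✓; service 501 days ≥ 60 days ✓; site Osaka ✗ (not Raleigh) → not eligible.
Stock Option Plan — status full-time ✗ (requires seasonal or temporary) → not eligible.
Bereavement Leave — status full-time ✓ (not excluded); service 501 days < 5 years (≈1825 days) ✗ → not eligible.

Gym Reimbursement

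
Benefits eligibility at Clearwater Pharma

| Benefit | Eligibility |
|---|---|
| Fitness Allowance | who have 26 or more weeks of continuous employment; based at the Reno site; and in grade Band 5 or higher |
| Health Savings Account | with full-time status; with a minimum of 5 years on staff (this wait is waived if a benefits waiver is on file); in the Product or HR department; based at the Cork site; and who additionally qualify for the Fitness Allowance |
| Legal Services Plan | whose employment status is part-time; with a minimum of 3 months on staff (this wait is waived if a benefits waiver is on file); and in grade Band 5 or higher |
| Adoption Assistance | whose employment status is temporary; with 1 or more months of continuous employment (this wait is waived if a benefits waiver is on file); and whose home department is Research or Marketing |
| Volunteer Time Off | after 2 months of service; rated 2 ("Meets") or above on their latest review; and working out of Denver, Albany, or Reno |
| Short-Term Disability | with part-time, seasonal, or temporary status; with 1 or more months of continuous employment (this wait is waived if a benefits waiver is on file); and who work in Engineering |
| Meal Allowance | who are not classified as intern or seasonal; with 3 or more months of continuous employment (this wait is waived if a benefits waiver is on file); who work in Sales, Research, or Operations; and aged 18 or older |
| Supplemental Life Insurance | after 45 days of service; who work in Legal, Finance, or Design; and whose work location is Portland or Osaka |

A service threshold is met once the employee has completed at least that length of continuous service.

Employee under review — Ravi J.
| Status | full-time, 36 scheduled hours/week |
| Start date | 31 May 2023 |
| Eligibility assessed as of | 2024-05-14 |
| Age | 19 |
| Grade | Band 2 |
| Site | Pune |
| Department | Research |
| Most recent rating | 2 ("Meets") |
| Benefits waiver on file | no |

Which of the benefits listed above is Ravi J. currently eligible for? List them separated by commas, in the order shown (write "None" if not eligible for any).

Service from 31 May 2023 to 2024-05-14: 349 days.
Fitness Allowance — service 349 days ≥ 26 weeks (≈182 days) ✓; site Pune ✗ (not Reno) → not eligible.
Health Savings Account — status full-time ✓; no waiver, service 349 days < 5 years (≈1825 days) ✗ → not eligible.
Legal Services Plan — status full-time ✗ (requires part-time) → not eligible.
Adoption Assistance — status full-time ✗ (requires temporary) → not eligible.
Volunteer Time Off — service 349 days ≥ 2 months (≈60 days) ✓; rating 2 ≥ 2 ✓; site Pune ✗ (not Denver, Albany, or Reno) → not eligible.
Short-Term Disability — status full-time ✗ (requires part-time, seasonal, or temporary) → not eligible.
Meal Allowance — status full-time ✓ (not excluded); no waiver, service 349 days ≥ 3 months (≈90 days) ✓; dept Research ✓; age 19 ≥ 18 ✓ → eligible.
Supplemental Life Insurance — service 349 days ≥ 45 days ✓; dept Research ✗ → not eligible.

Meal Allowance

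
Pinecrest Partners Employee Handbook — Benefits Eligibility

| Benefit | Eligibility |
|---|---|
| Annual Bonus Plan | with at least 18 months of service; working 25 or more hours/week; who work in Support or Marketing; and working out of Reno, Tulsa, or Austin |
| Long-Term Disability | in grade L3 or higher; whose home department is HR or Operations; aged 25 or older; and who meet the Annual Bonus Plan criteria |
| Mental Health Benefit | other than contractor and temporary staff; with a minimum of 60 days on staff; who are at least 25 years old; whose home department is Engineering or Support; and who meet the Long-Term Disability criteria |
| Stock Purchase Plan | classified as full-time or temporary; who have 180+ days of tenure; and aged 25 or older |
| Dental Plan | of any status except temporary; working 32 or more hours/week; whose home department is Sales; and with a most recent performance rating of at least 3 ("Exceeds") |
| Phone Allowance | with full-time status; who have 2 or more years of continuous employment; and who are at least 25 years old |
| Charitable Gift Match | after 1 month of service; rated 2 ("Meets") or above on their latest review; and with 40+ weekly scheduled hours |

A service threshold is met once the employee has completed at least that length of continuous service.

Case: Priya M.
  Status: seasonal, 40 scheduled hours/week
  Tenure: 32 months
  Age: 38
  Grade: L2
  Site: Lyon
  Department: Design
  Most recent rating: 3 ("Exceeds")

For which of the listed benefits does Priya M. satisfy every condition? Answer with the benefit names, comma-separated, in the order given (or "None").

Charitable Gift Match

Annual Bonus Plan — service 32 months ≥ 18 months ✓; 40 hrs/wk ≥ 25 ✓; dept Design ✗ → not eligible.
Long-Term Disability — grade L2 < L3 ✗ → not eligible.
Mental Health Benefit — status seasonal ✓ (not excluded); service 32 months ≥ 60 days ✓; age 38 ≥ 25 ✓; dept Design ✗ → not eligible.
Stock Purchase Plan — status seasonal ✗ (requires full-time or temporary) → not eligible.
Dental Plan — status seasonal ✓ (not excluded); 40 hrs/wk ≥ 32 ✓; dept Design ✗ → not eligible.
Phone Allowance — status seasonal ✗ (requires full-time) → not eligible.
Charitable Gift Match — service 32 months ≥ 1 month ✓; rating 3 ≥ 2 ✓; 40 hrs/wk ≥ 40 ✓ → eligible.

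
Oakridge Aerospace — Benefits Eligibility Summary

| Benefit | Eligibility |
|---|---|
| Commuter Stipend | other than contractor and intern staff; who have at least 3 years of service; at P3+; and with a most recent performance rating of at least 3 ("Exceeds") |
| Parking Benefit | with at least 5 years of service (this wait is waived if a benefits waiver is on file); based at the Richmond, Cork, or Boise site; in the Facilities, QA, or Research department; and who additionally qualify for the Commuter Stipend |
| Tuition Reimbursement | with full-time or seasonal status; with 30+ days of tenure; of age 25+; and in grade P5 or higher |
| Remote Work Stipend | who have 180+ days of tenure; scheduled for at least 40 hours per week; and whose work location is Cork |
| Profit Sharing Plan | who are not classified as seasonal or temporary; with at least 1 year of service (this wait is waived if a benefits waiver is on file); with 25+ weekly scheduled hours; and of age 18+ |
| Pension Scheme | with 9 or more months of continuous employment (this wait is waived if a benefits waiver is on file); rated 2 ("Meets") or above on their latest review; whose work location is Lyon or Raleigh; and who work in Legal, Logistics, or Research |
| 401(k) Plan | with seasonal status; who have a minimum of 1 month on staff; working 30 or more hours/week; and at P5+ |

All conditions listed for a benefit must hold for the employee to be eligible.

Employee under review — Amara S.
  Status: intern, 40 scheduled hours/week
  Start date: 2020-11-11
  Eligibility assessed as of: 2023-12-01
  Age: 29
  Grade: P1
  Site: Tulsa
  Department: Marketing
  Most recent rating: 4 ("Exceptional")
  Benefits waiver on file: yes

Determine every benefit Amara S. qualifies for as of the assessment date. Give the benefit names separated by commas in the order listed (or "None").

Profit Sharing Plan

Service from 2020-11-11 to 2023-12-01: 1115 days.
Commuter Stipend — status intern ✗ (excluded) → not eligible.
Parking Benefit — benefits waiver on file ✓; site Tulsa ✗ (not Richmond, Cork, or Boise) → not eligible.
Tuition Reimbursement — status intern ✗ (requires full-time or seasonal) → not eligible.
Remote Work Stipend — service 1115 days ≥ 180 days ✓; 40 hrs/wk ≥ 40 ✓; site Tulsa ✗ (not Cork) → not eligible.
Profit Sharing Plan — status intern ✓ (not excluded); benefits waiver on file ✓; 40 hrs/wk ≥ 25 ✓; age 29 ≥ 18 ✓ → eligible.
Pension Scheme — benefits waiver on file ✓; rating 4 ≥ 2 ✓; site Tulsa ✗ (not Lyon or Raleigh) → not eligible.
401(k) Plan — status intern ✗ (requires seasonal) → not eligible.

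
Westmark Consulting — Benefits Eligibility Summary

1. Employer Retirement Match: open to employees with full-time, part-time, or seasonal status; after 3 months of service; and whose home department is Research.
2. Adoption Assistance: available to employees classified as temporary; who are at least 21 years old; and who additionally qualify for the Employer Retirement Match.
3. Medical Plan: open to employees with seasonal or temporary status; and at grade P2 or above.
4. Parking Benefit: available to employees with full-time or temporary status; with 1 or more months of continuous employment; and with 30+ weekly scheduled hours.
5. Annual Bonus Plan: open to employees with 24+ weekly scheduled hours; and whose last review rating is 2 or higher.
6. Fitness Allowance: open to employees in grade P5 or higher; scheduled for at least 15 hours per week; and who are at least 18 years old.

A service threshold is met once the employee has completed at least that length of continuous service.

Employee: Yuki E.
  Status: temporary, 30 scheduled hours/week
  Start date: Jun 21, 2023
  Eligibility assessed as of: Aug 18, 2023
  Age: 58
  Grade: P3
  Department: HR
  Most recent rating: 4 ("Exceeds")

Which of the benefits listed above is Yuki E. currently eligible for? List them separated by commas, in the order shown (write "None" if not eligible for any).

Medical Plan, Parking Benefit, Annual Bonus Plan

Service from Jun 21, 2023 to Aug 18, 2023: 58 days.
Employer Retirement Match — status temporary ✗ (requires full-time, part-time, or seasonal) → not eligible.
Adoption Assistance — status temporary ✓; age 58 ≥ 21 ✓; not eligible for Employer Retirement Match ✗ → not eligible.
Medical Plan — status temporary ✓; grade P3 ≥ P2 ✓ → eligible.
Parking Benefit — status temporary ✓; service 58 days ≥ 1 month (≈30 days) ✓; 30 hrs/wk ≥ 30 ✓ → eligible.
Annual Bonus Plan — 30 hrs/wk ≥ 24 ✓; rating 4 ≥ 2 ✓ → eligible.
Fitness Allowance — grade P3 < P5 ✗ → not eligible.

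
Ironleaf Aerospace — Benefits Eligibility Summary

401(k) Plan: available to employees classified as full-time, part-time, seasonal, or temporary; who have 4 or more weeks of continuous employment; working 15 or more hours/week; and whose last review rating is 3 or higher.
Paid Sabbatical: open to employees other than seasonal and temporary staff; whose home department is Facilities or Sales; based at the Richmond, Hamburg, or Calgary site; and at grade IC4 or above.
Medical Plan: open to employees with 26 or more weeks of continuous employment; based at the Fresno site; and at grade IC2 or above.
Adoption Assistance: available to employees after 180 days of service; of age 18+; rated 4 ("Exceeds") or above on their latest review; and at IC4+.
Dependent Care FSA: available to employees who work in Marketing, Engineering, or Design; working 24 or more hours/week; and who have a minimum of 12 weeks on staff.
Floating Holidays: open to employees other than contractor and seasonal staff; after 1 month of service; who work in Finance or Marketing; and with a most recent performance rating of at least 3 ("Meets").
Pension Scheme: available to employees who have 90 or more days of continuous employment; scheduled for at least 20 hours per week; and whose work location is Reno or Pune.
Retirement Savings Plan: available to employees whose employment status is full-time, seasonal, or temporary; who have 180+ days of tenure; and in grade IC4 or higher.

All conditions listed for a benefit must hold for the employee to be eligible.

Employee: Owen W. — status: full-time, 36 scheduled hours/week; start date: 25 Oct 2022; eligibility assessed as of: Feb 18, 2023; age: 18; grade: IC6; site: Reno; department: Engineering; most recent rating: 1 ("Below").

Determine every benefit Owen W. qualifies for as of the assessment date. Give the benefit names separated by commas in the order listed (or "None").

Service from 25 Oct 2022 to Feb 18, 2023: 116 days.
401(k) Plan — status full-time ✓; service 116 days ≥ 4 weeks (≈28 days) ✓; 36 hrs/wk ≥ 15 ✓; rating 1 < 3 ✗ → not eligible.
Paid Sabbatical — status full-time ✓ (not excluded); dept Engineering ✗ → not eligible.
Medical Plan — service 116 days < 26 weeks (≈182 days) ✗ → not eligible.
Adoption Assistance — service 116 days < 180 days ✗ → not eligible.
Dependent Care FSA — dept Engineering ✓; 36 hrs/wk ≥ 24 ✓; service 116 days ≥ 12 weeks (≈84 days) ✓ → eligible.
Floating Holidays — status full-time ✓ (not excluded); service 116 days ≥ 1 month (≈30 days) ✓; dept Engineering ✗ → not eligible.
Pension Scheme — service 116 days ≥ 90 days ✓; 36 hrs/wk ≥ 20 ✓; site Reno ✓ → eligible.
Retirement Savings Plan — status full-time ✓; service 116 days < 180 days ✗ → not eligible.

Dependent Care FSA, Pension Scheme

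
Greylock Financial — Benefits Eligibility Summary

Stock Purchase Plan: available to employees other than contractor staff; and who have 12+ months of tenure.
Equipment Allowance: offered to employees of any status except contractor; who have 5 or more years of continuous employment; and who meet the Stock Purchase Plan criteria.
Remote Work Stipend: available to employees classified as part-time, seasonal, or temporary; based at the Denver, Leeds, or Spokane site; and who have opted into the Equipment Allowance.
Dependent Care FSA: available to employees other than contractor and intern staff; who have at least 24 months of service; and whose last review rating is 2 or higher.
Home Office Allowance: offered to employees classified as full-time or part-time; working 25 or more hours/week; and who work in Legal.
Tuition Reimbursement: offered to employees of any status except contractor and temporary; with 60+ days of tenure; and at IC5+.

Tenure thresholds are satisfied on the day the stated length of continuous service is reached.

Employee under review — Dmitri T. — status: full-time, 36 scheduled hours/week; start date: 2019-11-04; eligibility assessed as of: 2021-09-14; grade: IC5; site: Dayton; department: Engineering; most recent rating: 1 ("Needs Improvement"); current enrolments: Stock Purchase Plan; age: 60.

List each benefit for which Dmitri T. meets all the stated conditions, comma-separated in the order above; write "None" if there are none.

Service from 2019-11-04 to 2021-09-14: 680 days.
Stock Purchase Plan — status full-time ✓ (not excluded); service 680 days ≥ 12 months (≈360 days) ✓ → eligible.
Equipment Allowance — status full-time ✓ (not excluded); service 680 days < 5 years (≈1825 days) ✗ → not eligible.
Remote Work Stipend — status full-time ✗ (requires part-time, seasonal, or temporary) → not eligible.
Dependent Care FSA — status full-time ✓ (not excluded); service 680 days < 24 months (≈720 days) ✗ → not eligible.
Home Office Allowance — status full-time ✓; 36 hrs/wk ≥ 25 ✓; dept Engineering ✗ → not eligible.
Tuition Reimbursement — status full-time ✓ (not excluded); service 680 days ≥ 60 days ✓; grade IC5 ≥ IC5 ✓ → eligible.

Stock Purchase Plan, Tuition Reimbursement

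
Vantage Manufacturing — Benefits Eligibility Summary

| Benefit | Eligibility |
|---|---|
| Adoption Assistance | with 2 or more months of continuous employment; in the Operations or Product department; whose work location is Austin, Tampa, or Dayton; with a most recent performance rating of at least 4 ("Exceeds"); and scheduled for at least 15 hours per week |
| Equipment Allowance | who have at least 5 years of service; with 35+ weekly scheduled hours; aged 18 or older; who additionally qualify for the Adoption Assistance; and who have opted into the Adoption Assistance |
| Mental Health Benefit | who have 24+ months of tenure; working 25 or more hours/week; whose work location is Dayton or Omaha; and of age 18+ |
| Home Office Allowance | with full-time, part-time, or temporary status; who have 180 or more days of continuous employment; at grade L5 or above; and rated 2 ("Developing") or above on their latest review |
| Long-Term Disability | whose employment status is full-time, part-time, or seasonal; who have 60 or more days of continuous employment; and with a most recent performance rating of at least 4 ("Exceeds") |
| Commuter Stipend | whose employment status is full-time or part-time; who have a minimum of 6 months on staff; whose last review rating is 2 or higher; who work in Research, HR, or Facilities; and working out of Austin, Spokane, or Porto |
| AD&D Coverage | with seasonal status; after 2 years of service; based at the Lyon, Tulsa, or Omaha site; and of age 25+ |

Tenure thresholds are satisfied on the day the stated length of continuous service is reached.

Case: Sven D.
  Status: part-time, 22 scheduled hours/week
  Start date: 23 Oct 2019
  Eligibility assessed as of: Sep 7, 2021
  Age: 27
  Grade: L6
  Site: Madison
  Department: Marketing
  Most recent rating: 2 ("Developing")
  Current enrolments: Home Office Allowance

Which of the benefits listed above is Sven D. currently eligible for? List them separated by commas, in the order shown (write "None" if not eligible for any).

Home Office Allowance

Service from 23 Oct 2019 to Sep 7, 2021: 685 days.
Adoption Assistance — service 685 days ≥ 2 months (≈60 days) ✓; dept Marketing ✗ → not eligible.
Equipment Allowance — service 685 days < 5 years (≈1825 days) ✗ → not eligible.
Mental Health Benefit — service 685 days < 24 months (≈720 days) ✗ → not eligible.
Home Office Allowance — status part-time ✓; service 685 days ≥ 180 days ✓; grade L6 ≥ L5 ✓; rating 2 ≥ 2 ✓ → eligible.
Long-Term Disability — status part-time ✓; service 685 days ≥ 60 days ✓; rating 2 < 4 ✗ → not eligible.
Commuter Stipend — status part-time ✓; service 685 days ≥ 6 months (≈180 days) ✓; rating 2 ≥ 2 ✓; dept Marketing ✗ → not eligible.
AD&D Coverage — status part-time ✗ (requires seasonal) → not eligible.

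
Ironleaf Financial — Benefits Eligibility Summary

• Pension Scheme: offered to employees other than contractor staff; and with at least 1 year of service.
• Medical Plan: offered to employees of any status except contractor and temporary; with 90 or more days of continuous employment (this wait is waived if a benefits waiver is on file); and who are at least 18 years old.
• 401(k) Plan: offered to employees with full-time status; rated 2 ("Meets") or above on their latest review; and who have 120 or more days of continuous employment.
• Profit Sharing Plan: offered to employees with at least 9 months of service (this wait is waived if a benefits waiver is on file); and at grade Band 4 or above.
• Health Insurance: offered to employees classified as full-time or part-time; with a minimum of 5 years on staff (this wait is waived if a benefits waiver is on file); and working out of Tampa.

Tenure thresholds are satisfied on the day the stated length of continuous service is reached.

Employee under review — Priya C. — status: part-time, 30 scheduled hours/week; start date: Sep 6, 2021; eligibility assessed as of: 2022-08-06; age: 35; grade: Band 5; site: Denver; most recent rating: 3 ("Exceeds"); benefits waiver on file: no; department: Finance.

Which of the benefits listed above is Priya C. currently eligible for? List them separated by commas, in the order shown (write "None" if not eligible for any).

Service from Sep 6, 2021 to 2022-08-06: 334 days.
Pension Scheme — status part-time ✓ (not excluded); service 334 days < 1 year (≈365 days) ✗ → not eligible.
Medical Plan — status part-time ✓ (not excluded); no waiver, service 334 days ≥ 90 days ✓; age 35 ≥ 18 ✓ → eligible.
401(k) Plan — status part-time ✗ (requires full-time) → not eligible.
Profit Sharing Plan — no waiver, service 334 days ≥ 9 months (≈270 days) ✓; grade Band 5 ≥ Band 4 ✓ → eligible.
Health Insurance — status part-time ✓; no waiver, service 334 days < 5 years (≈1825 days) ✗ → not eligible.

Medical Plan, Profit Sharing Plan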